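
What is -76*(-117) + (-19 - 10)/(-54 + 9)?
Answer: 400169/45 ≈ 8892.6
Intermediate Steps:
-76*(-117) + (-19 - 10)/(-54 + 9) = 8892 - 29/(-45) = 8892 - 29*(-1/45) = 8892 + 29/45 = 400169/45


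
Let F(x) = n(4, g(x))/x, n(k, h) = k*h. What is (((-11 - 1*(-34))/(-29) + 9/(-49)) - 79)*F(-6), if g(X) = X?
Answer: -454588/1421 ≈ -319.91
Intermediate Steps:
n(k, h) = h*k
F(x) = 4 (F(x) = (x*4)/x = (4*x)/x = 4)
(((-11 - 1*(-34))/(-29) + 9/(-49)) - 79)*F(-6) = (((-11 - 1*(-34))/(-29) + 9/(-49)) - 79)*4 = (((-11 + 34)*(-1/29) + 9*(-1/49)) - 79)*4 = ((23*(-1/29) - 9/49) - 79)*4 = ((-23/29 - 9/49) - 79)*4 = (-1388/1421 - 79)*4 = -113647/1421*4 = -454588/1421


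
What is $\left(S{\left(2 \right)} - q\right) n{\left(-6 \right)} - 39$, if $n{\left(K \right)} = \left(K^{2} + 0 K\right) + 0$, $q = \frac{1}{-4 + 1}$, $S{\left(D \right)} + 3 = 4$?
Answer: $9$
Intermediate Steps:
$S{\left(D \right)} = 1$ ($S{\left(D \right)} = -3 + 4 = 1$)
$q = - \frac{1}{3}$ ($q = \frac{1}{-3} = - \frac{1}{3} \approx -0.33333$)
$n{\left(K \right)} = K^{2}$ ($n{\left(K \right)} = \left(K^{2} + 0\right) + 0 = K^{2} + 0 = K^{2}$)
$\left(S{\left(2 \right)} - q\right) n{\left(-6 \right)} - 39 = \left(1 - - \frac{1}{3}\right) \left(-6\right)^{2} - 39 = \left(1 + \frac{1}{3}\right) 36 - 39 = \frac{4}{3} \cdot 36 - 39 = 48 - 39 = 9$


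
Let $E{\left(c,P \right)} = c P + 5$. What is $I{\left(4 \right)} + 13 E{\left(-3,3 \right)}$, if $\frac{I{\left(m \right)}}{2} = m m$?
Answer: $-20$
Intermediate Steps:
$I{\left(m \right)} = 2 m^{2}$ ($I{\left(m \right)} = 2 m m = 2 m^{2}$)
$E{\left(c,P \right)} = 5 + P c$ ($E{\left(c,P \right)} = P c + 5 = 5 + P c$)
$I{\left(4 \right)} + 13 E{\left(-3,3 \right)} = 2 \cdot 4^{2} + 13 \left(5 + 3 \left(-3\right)\right) = 2 \cdot 16 + 13 \left(5 - 9\right) = 32 + 13 \left(-4\right) = 32 - 52 = -20$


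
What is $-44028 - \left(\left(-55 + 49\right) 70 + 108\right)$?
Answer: $-43716$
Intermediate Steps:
$-44028 - \left(\left(-55 + 49\right) 70 + 108\right) = -44028 - \left(\left(-6\right) 70 + 108\right) = -44028 - \left(-420 + 108\right) = -44028 - -312 = -44028 + 312 = -43716$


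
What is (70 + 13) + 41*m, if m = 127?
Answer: 5290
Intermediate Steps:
(70 + 13) + 41*m = (70 + 13) + 41*127 = 83 + 5207 = 5290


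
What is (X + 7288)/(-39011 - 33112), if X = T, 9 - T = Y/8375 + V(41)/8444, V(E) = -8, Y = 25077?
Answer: -128955302828/1275107593875 ≈ -0.10113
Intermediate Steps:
T = 106195828/17679625 (T = 9 - (25077/8375 - 8/8444) = 9 - (25077*(1/8375) - 8*1/8444) = 9 - (25077/8375 - 2/2111) = 9 - 1*52920797/17679625 = 9 - 52920797/17679625 = 106195828/17679625 ≈ 6.0067)
X = 106195828/17679625 ≈ 6.0067
(X + 7288)/(-39011 - 33112) = (106195828/17679625 + 7288)/(-39011 - 33112) = (128955302828/17679625)/(-72123) = (128955302828/17679625)*(-1/72123) = -128955302828/1275107593875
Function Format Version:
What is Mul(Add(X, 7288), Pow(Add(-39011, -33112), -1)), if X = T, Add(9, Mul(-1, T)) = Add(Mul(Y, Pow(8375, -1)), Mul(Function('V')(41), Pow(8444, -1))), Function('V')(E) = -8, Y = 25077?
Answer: Rational(-128955302828, 1275107593875) ≈ -0.10113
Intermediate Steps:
T = Rational(106195828, 17679625) (T = Add(9, Mul(-1, Add(Mul(25077, Pow(8375, -1)), Mul(-8, Pow(8444, -1))))) = Add(9, Mul(-1, Add(Mul(25077, Rational(1, 8375)), Mul(-8, Rational(1, 8444))))) = Add(9, Mul(-1, Add(Rational(25077, 8375), Rational(-2, 2111)))) = Add(9, Mul(-1, Rational(52920797, 17679625))) = Add(9, Rational(-52920797, 17679625)) = Rational(106195828, 17679625) ≈ 6.0067)
X = Rational(106195828, 17679625) ≈ 6.0067
Mul(Add(X, 7288), Pow(Add(-39011, -33112), -1)) = Mul(Add(Rational(106195828, 17679625), 7288), Pow(Add(-39011, -33112), -1)) = Mul(Rational(128955302828, 17679625), Pow(-72123, -1)) = Mul(Rational(128955302828, 17679625), Rational(-1, 72123)) = Rational(-128955302828, 1275107593875)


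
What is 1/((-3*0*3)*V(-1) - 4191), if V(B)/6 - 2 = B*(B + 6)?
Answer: -1/4191 ≈ -0.00023861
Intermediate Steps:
V(B) = 12 + 6*B*(6 + B) (V(B) = 12 + 6*(B*(B + 6)) = 12 + 6*(B*(6 + B)) = 12 + 6*B*(6 + B))
1/((-3*0*3)*V(-1) - 4191) = 1/((-3*0*3)*(12 + 6*(-1)² + 36*(-1)) - 4191) = 1/((0*3)*(12 + 6*1 - 36) - 4191) = 1/(0*(12 + 6 - 36) - 4191) = 1/(0*(-18) - 4191) = 1/(0 - 4191) = 1/(-4191) = -1/4191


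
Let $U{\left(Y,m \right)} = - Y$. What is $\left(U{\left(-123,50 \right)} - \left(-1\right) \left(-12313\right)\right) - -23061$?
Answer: $10871$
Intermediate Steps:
$\left(U{\left(-123,50 \right)} - \left(-1\right) \left(-12313\right)\right) - -23061 = \left(\left(-1\right) \left(-123\right) - \left(-1\right) \left(-12313\right)\right) - -23061 = \left(123 - 12313\right) + 23061 = -12190 + 23061 = 10871$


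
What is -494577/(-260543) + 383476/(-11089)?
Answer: -94427623115/2889161327 ≈ -32.683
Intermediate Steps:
-494577/(-260543) + 383476/(-11089) = -494577*(-1/260543) + 383476*(-1/11089) = 494577/260543 - 383476/11089 = -94427623115/2889161327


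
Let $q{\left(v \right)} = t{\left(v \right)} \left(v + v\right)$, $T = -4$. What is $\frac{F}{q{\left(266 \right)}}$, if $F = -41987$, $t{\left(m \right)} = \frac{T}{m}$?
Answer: $\frac{41987}{8} \approx 5248.4$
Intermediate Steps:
$t{\left(m \right)} = - \frac{4}{m}$
$q{\left(v \right)} = -8$ ($q{\left(v \right)} = - \frac{4}{v} \left(v + v\right) = - \frac{4}{v} 2 v = -8$)
$\frac{F}{q{\left(266 \right)}} = - \frac{41987}{-8} = \left(-41987\right) \left(- \frac{1}{8}\right) = \frac{41987}{8}$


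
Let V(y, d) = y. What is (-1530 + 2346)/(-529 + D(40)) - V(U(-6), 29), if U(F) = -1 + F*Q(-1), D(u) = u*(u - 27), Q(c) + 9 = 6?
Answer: -323/3 ≈ -107.67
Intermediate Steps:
Q(c) = -3 (Q(c) = -9 + 6 = -3)
D(u) = u*(-27 + u)
U(F) = -1 - 3*F (U(F) = -1 + F*(-3) = -1 - 3*F)
(-1530 + 2346)/(-529 + D(40)) - V(U(-6), 29) = (-1530 + 2346)/(-529 + 40*(-27 + 40)) - (-1 - 3*(-6)) = 816/(-529 + 40*13) - (-1 + 18) = 816/(-529 + 520) - 1*17 = 816/(-9) - 17 = 816*(-⅑) - 17 = -272/3 - 17 = -323/3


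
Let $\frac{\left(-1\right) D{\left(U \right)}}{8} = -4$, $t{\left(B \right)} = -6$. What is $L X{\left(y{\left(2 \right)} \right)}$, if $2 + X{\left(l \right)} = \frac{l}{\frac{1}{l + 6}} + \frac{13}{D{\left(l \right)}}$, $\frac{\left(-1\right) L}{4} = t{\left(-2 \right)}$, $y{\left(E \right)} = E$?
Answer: $\frac{1383}{4} \approx 345.75$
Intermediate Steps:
$D{\left(U \right)} = 32$ ($D{\left(U \right)} = \left(-8\right) \left(-4\right) = 32$)
$L = 24$ ($L = \left(-4\right) \left(-6\right) = 24$)
$X{\left(l \right)} = - \frac{51}{32} + l \left(6 + l\right)$ ($X{\left(l \right)} = -2 + \left(\frac{l}{\frac{1}{l + 6}} + \frac{13}{32}\right) = -2 + \left(\frac{l}{\frac{1}{6 + l}} + 13 \cdot \frac{1}{32}\right) = -2 + \left(l \left(6 + l\right) + \frac{13}{32}\right) = -2 + \left(\frac{13}{32} + l \left(6 + l\right)\right) = - \frac{51}{32} + l \left(6 + l\right)$)
$L X{\left(y{\left(2 \right)} \right)} = 24 \left(- \frac{51}{32} + 2^{2} + 6 \cdot 2\right) = 24 \left(- \frac{51}{32} + 4 + 12\right) = 24 \cdot \frac{461}{32} = \frac{1383}{4}$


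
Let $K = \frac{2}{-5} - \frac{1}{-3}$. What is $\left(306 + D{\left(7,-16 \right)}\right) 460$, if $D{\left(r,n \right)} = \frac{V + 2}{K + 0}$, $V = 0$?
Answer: $126960$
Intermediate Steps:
$K = - \frac{1}{15}$ ($K = 2 \left(- \frac{1}{5}\right) - - \frac{1}{3} = - \frac{2}{5} + \frac{1}{3} = - \frac{1}{15} \approx -0.066667$)
$D{\left(r,n \right)} = -30$ ($D{\left(r,n \right)} = \frac{0 + 2}{- \frac{1}{15} + 0} = \frac{2}{- \frac{1}{15}} = 2 \left(-15\right) = -30$)
$\left(306 + D{\left(7,-16 \right)}\right) 460 = \left(306 - 30\right) 460 = 276 \cdot 460 = 126960$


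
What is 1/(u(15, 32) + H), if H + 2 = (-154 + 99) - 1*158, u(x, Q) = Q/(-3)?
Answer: -3/677 ≈ -0.0044313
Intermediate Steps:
u(x, Q) = -Q/3 (u(x, Q) = Q*(-⅓) = -Q/3)
H = -215 (H = -2 + ((-154 + 99) - 1*158) = -2 + (-55 - 158) = -2 - 213 = -215)
1/(u(15, 32) + H) = 1/(-⅓*32 - 215) = 1/(-32/3 - 215) = 1/(-677/3) = -3/677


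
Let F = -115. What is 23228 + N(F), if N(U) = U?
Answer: 23113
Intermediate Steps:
23228 + N(F) = 23228 - 115 = 23113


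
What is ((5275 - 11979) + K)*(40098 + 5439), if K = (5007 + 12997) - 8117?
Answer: 144944271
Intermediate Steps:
K = 9887 (K = 18004 - 8117 = 9887)
((5275 - 11979) + K)*(40098 + 5439) = ((5275 - 11979) + 9887)*(40098 + 5439) = (-6704 + 9887)*45537 = 3183*45537 = 144944271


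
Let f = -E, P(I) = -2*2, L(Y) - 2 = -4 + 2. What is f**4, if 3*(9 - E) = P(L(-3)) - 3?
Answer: 1336336/81 ≈ 16498.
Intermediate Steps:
L(Y) = 0 (L(Y) = 2 + (-4 + 2) = 2 - 2 = 0)
P(I) = -4
E = 34/3 (E = 9 - (-4 - 3)/3 = 9 - 1/3*(-7) = 9 + 7/3 = 34/3 ≈ 11.333)
f = -34/3 ≈ -11.333
f**4 = (-34/3)**4 = 1336336/81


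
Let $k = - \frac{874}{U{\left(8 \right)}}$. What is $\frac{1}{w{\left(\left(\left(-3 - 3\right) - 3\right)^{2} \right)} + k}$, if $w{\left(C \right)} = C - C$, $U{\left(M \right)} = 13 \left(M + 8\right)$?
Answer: $- \frac{104}{437} \approx -0.23799$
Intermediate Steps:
$U{\left(M \right)} = 104 + 13 M$ ($U{\left(M \right)} = 13 \left(8 + M\right) = 104 + 13 M$)
$w{\left(C \right)} = 0$
$k = - \frac{437}{104}$ ($k = - \frac{874}{104 + 13 \cdot 8} = - \frac{874}{104 + 104} = - \frac{874}{208} = \left(-874\right) \frac{1}{208} = - \frac{437}{104} \approx -4.2019$)
$\frac{1}{w{\left(\left(\left(-3 - 3\right) - 3\right)^{2} \right)} + k} = \frac{1}{0 - \frac{437}{104}} = \frac{1}{- \frac{437}{104}} = - \frac{104}{437}$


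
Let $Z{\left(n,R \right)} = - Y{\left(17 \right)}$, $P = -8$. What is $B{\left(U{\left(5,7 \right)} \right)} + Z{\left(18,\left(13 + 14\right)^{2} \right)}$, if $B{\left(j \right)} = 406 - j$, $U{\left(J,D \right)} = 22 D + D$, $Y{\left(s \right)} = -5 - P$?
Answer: $242$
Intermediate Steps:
$Y{\left(s \right)} = 3$ ($Y{\left(s \right)} = -5 - -8 = -5 + 8 = 3$)
$Z{\left(n,R \right)} = -3$ ($Z{\left(n,R \right)} = \left(-1\right) 3 = -3$)
$U{\left(J,D \right)} = 23 D$
$B{\left(U{\left(5,7 \right)} \right)} + Z{\left(18,\left(13 + 14\right)^{2} \right)} = \left(406 - 23 \cdot 7\right) - 3 = \left(406 - 161\right) - 3 = 245 - 3 = 242$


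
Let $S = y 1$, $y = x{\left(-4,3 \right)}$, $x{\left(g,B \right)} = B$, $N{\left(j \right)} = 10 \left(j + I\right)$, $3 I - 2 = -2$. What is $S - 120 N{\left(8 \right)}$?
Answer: $-9597$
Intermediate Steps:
$I = 0$ ($I = \frac{2}{3} + \frac{1}{3} \left(-2\right) = \frac{2}{3} - \frac{2}{3} = 0$)
$N{\left(j \right)} = 10 j$ ($N{\left(j \right)} = 10 \left(j + 0\right) = 10 j$)
$y = 3$
$S = 3$ ($S = 3 \cdot 1 = 3$)
$S - 120 N{\left(8 \right)} = 3 - 120 \cdot 10 \cdot 8 = 3 - 9600 = -9597$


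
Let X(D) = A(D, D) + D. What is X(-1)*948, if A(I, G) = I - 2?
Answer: -3792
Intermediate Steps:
A(I, G) = -2 + I
X(D) = -2 + 2*D (X(D) = (-2 + D) + D = -2 + 2*D)
X(-1)*948 = (-2 + 2*(-1))*948 = (-2 - 2)*948 = -4*948 = -3792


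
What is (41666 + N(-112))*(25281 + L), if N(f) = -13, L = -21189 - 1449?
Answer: 110088879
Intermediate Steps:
L = -22638
(41666 + N(-112))*(25281 + L) = (41666 - 13)*(25281 - 22638) = 41653*2643 = 110088879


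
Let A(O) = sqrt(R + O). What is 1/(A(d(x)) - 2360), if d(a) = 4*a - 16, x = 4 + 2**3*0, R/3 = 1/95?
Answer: -224200/529111997 - sqrt(285)/529111997 ≈ -0.00042376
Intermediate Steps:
R = 3/95 ≈ 0.031579
x = 4 (x = 4 + 8*0 = 4 + 0 = 4)
d(a) = -16 + 4*a
A(O) = sqrt(3/95 + O)
1/(A(d(x)) - 2360) = 1/(sqrt(285 + 9025*(-16 + 4*4))/95 - 2360) = 1/(sqrt(285 + 9025*(-16 + 16))/95 - 2360) = 1/(sqrt(285 + 9025*0)/95 - 2360) = 1/(sqrt(285 + 0)/95 - 2360) = 1/(sqrt(285)/95 - 2360) = 1/(-2360 + sqrt(285)/95)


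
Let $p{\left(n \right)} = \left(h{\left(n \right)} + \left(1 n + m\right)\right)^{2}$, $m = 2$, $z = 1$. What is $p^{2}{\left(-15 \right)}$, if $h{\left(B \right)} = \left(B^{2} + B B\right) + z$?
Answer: $36804120336$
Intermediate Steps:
$h{\left(B \right)} = 1 + 2 B^{2}$ ($h{\left(B \right)} = \left(B^{2} + B B\right) + 1 = \left(B^{2} + B^{2}\right) + 1 = 2 B^{2} + 1 = 1 + 2 B^{2}$)
$p{\left(n \right)} = \left(3 + n + 2 n^{2}\right)^{2}$ ($p{\left(n \right)} = \left(\left(1 + 2 n^{2}\right) + \left(1 n + 2\right)\right)^{2} = \left(\left(1 + 2 n^{2}\right) + \left(n + 2\right)\right)^{2} = \left(\left(1 + 2 n^{2}\right) + \left(2 + n\right)\right)^{2} = \left(3 + n + 2 n^{2}\right)^{2}$)
$p^{2}{\left(-15 \right)} = \left(\left(3 - 15 + 2 \left(-15\right)^{2}\right)^{2}\right)^{2} = \left(\left(3 - 15 + 2 \cdot 225\right)^{2}\right)^{2} = \left(\left(3 - 15 + 450\right)^{2}\right)^{2} = \left(438^{2}\right)^{2} = 191844^{2} = 36804120336$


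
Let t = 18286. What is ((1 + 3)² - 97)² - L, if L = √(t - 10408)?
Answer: 6561 - √7878 ≈ 6472.2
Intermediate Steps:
L = √7878 (L = √(18286 - 10408) = √7878 ≈ 88.758)
((1 + 3)² - 97)² - L = ((1 + 3)² - 97)² - √7878 = (4² - 97)² - √7878 = (16 - 97)² - √7878 = (-81)² - √7878 = 6561 - √7878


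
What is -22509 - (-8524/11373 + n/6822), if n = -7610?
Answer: -291042035866/12931101 ≈ -22507.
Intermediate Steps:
-22509 - (-8524/11373 + n/6822) = -22509 - (-8524/11373 - 7610/6822) = -22509 - (-8524*1/11373 - 7610*1/6822) = -22509 - (-8524/11373 - 3805/3411) = -22509 - 1*(-24116543/12931101) = -22509 + 24116543/12931101 = -291042035866/12931101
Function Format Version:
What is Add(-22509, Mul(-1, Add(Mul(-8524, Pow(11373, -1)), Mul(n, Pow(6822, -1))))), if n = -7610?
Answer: Rational(-291042035866, 12931101) ≈ -22507.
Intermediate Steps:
Add(-22509, Mul(-1, Add(Mul(-8524, Pow(11373, -1)), Mul(n, Pow(6822, -1))))) = Add(-22509, Mul(-1, Add(Mul(-8524, Pow(11373, -1)), Mul(-7610, Pow(6822, -1))))) = Add(-22509, Mul(-1, Add(Mul(-8524, Rational(1, 11373)), Mul(-7610, Rational(1, 6822))))) = Add(-22509, Mul(-1, Add(Rational(-8524, 11373), Rational(-3805, 3411)))) = Add(-22509, Mul(-1, Rational(-24116543, 12931101))) = Add(-22509, Rational(24116543, 12931101)) = Rational(-291042035866, 12931101)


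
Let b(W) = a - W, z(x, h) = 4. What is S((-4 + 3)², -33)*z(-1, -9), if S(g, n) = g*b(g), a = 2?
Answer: 4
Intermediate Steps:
b(W) = 2 - W
S(g, n) = g*(2 - g)
S((-4 + 3)², -33)*z(-1, -9) = ((-4 + 3)²*(2 - (-4 + 3)²))*4 = ((-1)²*(2 - 1*(-1)²))*4 = (1*(2 - 1*1))*4 = (1*(2 - 1))*4 = (1*1)*4 = 1*4 = 4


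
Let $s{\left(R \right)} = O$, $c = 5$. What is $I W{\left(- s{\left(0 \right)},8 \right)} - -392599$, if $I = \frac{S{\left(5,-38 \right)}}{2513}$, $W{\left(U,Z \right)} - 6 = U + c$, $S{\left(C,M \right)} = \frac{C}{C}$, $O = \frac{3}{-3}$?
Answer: $\frac{986601299}{2513} \approx 3.926 \cdot 10^{5}$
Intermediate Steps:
$O = -1$ ($O = 3 \left(- \frac{1}{3}\right) = -1$)
$s{\left(R \right)} = -1$
$S{\left(C,M \right)} = 1$
$W{\left(U,Z \right)} = 11 + U$ ($W{\left(U,Z \right)} = 6 + \left(U + 5\right) = 6 + \left(5 + U\right) = 11 + U$)
$I = \frac{1}{2513}$ ($I = 1 \cdot \frac{1}{2513} = \frac{1}{2513} \approx 0.00039793$)
$I W{\left(- s{\left(0 \right)},8 \right)} - -392599 = \frac{11 - -1}{2513} - -392599 = \frac{11 + 1}{2513} + 392599 = \frac{1}{2513} \cdot 12 + 392599 = \frac{12}{2513} + 392599 = \frac{986601299}{2513}$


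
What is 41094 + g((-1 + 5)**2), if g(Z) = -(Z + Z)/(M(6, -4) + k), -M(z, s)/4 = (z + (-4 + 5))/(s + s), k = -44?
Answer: 3328678/81 ≈ 41095.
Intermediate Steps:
M(z, s) = -2*(1 + z)/s (M(z, s) = -4*(z + (-4 + 5))/(s + s) = -4*(z + 1)/(2*s) = -4*(1 + z)*1/(2*s) = -2*(1 + z)/s)
g(Z) = 4*Z/81 (g(Z) = -(Z + Z)/(2*(-1 - 1*6)/(-4) - 44) = -2*Z/(2*(-1/4)*(-1 - 6) - 44) = -2*Z/(2*(-1/4)*(-7) - 44) = -2*Z/(7/2 - 44) = -2*Z/(-81/2) = -2*Z*(-2)/81 = -(-4)*Z/81 = 4*Z/81)
41094 + g((-1 + 5)**2) = 41094 + 4*(-1 + 5)**2/81 = 41094 + (4/81)*4**2 = 41094 + (4/81)*16 = 41094 + 64/81 = 3328678/81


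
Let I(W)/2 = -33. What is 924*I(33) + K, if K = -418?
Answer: -61402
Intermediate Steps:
I(W) = -66 (I(W) = 2*(-33) = -66)
924*I(33) + K = 924*(-66) - 418 = -60984 - 418 = -61402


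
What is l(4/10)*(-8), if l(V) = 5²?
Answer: -200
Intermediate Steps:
l(V) = 25
l(4/10)*(-8) = 25*(-8) = -200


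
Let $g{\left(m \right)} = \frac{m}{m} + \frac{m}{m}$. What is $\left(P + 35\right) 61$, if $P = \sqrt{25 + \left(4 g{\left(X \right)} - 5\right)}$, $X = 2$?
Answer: $2135 + 122 \sqrt{7} \approx 2457.8$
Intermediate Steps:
$g{\left(m \right)} = 2$ ($g{\left(m \right)} = 1 + 1 = 2$)
$P = 2 \sqrt{7}$ ($P = \sqrt{25 + \left(4 \cdot 2 - 5\right)} = \sqrt{25 + \left(8 - 5\right)} = \sqrt{25 + 3} = \sqrt{28} = 2 \sqrt{7} \approx 5.2915$)
$\left(P + 35\right) 61 = \left(2 \sqrt{7} + 35\right) 61 = \left(35 + 2 \sqrt{7}\right) 61 = 2135 + 122 \sqrt{7}$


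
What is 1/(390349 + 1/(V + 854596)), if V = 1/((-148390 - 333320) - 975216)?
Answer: 1245083131895/486016955453538281 ≈ 2.5618e-6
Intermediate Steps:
V = -1/1456926 (V = 1/(-481710 - 975216) = 1/(-1456926) = -1/1456926 ≈ -6.8638e-7)
1/(390349 + 1/(V + 854596)) = 1/(390349 + 1/(-1/1456926 + 854596)) = 1/(390349 + 1/(1245083131895/1456926)) = 1/(390349 + 1456926/1245083131895) = 1/(486016955453538281/1245083131895) = 1245083131895/486016955453538281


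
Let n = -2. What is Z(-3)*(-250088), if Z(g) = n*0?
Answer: 0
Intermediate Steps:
Z(g) = 0 (Z(g) = -2*0 = 0)
Z(-3)*(-250088) = 0*(-250088) = 0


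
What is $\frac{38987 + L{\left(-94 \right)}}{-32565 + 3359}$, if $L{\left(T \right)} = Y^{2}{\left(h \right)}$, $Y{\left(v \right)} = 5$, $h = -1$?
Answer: $- \frac{19506}{14603} \approx -1.3358$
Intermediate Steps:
$L{\left(T \right)} = 25$ ($L{\left(T \right)} = 5^{2} = 25$)
$\frac{38987 + L{\left(-94 \right)}}{-32565 + 3359} = \frac{38987 + 25}{-32565 + 3359} = \frac{39012}{-29206} = 39012 \left(- \frac{1}{29206}\right) = - \frac{19506}{14603}$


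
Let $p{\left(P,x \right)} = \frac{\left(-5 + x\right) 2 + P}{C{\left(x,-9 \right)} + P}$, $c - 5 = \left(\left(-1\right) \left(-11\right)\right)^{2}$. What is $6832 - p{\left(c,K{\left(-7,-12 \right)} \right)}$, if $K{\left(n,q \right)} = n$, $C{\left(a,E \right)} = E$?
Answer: $\frac{266414}{39} \approx 6831.1$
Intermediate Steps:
$c = 126$ ($c = 5 + \left(\left(-1\right) \left(-11\right)\right)^{2} = 5 + 11^{2} = 5 + 121 = 126$)
$p{\left(P,x \right)} = \frac{-10 + P + 2 x}{-9 + P}$ ($p{\left(P,x \right)} = \frac{\left(-5 + x\right) 2 + P}{-9 + P} = \frac{\left(-10 + 2 x\right) + P}{-9 + P} = \frac{-10 + P + 2 x}{-9 + P}$)
$6832 - p{\left(c,K{\left(-7,-12 \right)} \right)} = 6832 - \frac{-10 + 126 + 2 \left(-7\right)}{-9 + 126} = 6832 - \frac{-10 + 126 - 14}{117} = 6832 - \frac{1}{117} \cdot 102 = 6832 - \frac{34}{39} = \frac{266414}{39}$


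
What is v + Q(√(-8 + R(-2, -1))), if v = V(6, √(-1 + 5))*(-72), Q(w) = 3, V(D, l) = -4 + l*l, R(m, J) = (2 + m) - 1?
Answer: 3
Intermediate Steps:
R(m, J) = 1 + m
V(D, l) = -4 + l²
v = 0 (v = (-4 + (√(-1 + 5))²)*(-72) = (-4 + (√4)²)*(-72) = (-4 + 2²)*(-72) = (-4 + 4)*(-72) = 0*(-72) = 0)
v + Q(√(-8 + R(-2, -1))) = 0 + 3 = 3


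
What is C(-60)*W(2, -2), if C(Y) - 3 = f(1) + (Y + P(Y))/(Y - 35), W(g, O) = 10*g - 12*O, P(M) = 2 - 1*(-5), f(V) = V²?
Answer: 19052/95 ≈ 200.55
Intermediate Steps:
P(M) = 7 (P(M) = 2 + 5 = 7)
W(g, O) = -12*O + 10*g
C(Y) = 4 + (7 + Y)/(-35 + Y) (C(Y) = 3 + (1² + (Y + 7)/(Y - 35)) = 3 + (1 + (7 + Y)/(-35 + Y)) = 4 + (7 + Y)/(-35 + Y))
C(-60)*W(2, -2) = ((-133 + 5*(-60))/(-35 - 60))*(-12*(-2) + 10*2) = ((-133 - 300)/(-95))*(24 + 20) = -1/95*(-433)*44 = (433/95)*44 = 19052/95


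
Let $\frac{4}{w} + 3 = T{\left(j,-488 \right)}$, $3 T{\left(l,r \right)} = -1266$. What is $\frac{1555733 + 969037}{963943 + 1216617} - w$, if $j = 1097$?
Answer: $\frac{108174949}{92673800} \approx 1.1673$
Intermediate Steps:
$T{\left(l,r \right)} = -422$ ($T{\left(l,r \right)} = \frac{1}{3} \left(-1266\right) = -422$)
$w = - \frac{4}{425}$ ($w = \frac{4}{-3 - 422} = \frac{4}{-425} = 4 \left(- \frac{1}{425}\right) = - \frac{4}{425} \approx -0.0094118$)
$\frac{1555733 + 969037}{963943 + 1216617} - w = \frac{1555733 + 969037}{963943 + 1216617} - - \frac{4}{425} = \frac{2524770}{2180560} + \frac{4}{425} = 2524770 \cdot \frac{1}{2180560} + \frac{4}{425} = \frac{252477}{218056} + \frac{4}{425} = \frac{108174949}{92673800}$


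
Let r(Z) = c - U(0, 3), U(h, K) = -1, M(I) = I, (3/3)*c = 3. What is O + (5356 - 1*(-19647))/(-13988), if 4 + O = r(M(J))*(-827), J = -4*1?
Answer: -46353259/13988 ≈ -3313.8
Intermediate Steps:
c = 3
J = -4
r(Z) = 4 (r(Z) = 3 - 1*(-1) = 3 + 1 = 4)
O = -3312 (O = -4 + 4*(-827) = -4 - 3308 = -3312)
O + (5356 - 1*(-19647))/(-13988) = -3312 + (5356 - 1*(-19647))/(-13988) = -3312 + (5356 + 19647)*(-1/13988) = -3312 + 25003*(-1/13988) = -3312 - 25003/13988 = -46353259/13988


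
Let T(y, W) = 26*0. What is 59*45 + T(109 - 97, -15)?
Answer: 2655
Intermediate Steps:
T(y, W) = 0
59*45 + T(109 - 97, -15) = 59*45 + 0 = 2655 + 0 = 2655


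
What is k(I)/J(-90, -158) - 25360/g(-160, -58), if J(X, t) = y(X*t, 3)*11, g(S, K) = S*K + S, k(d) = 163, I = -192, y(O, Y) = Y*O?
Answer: -24789473/8915940 ≈ -2.7804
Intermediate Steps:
y(O, Y) = O*Y
g(S, K) = S + K*S (g(S, K) = K*S + S = S + K*S)
J(X, t) = 33*X*t (J(X, t) = ((X*t)*3)*11 = (3*X*t)*11 = 33*X*t)
k(I)/J(-90, -158) - 25360/g(-160, -58) = 163/((33*(-90)*(-158))) - 25360*(-1/(160*(1 - 58))) = 163/469260 - 25360/((-160*(-57))) = 163*(1/469260) - 25360/9120 = 163/469260 - 25360*1/9120 = 163/469260 - 317/114 = -24789473/8915940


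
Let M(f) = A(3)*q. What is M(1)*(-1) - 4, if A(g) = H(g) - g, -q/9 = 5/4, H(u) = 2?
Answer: -61/4 ≈ -15.250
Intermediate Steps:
q = -45/4 ≈ -11.250
A(g) = 2 - g
M(f) = 45/4 (M(f) = (2 - 1*3)*(-45/4) = (2 - 3)*(-45/4) = -1*(-45/4) = 45/4)
M(1)*(-1) - 4 = (45/4)*(-1) - 4 = -45/4 - 4 = -61/4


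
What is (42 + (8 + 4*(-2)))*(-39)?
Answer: -1638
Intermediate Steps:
(42 + (8 + 4*(-2)))*(-39) = (42 + (8 - 8))*(-39) = (42 + 0)*(-39) = 42*(-39) = -1638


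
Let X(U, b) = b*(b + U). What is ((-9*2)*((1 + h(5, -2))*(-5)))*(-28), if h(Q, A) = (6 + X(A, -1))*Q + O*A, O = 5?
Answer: -90720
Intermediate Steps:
X(U, b) = b*(U + b)
h(Q, A) = 5*A + Q*(7 - A) (h(Q, A) = (6 - (A - 1))*Q + 5*A = (6 - (-1 + A))*Q + 5*A = (6 + (1 - A))*Q + 5*A = (7 - A)*Q + 5*A = Q*(7 - A) + 5*A = 5*A + Q*(7 - A))
((-9*2)*((1 + h(5, -2))*(-5)))*(-28) = ((-9*2)*((1 + (5*(-2) + 7*5 - 1*(-2)*5))*(-5)))*(-28) = -18*(1 + (-10 + 35 + 10))*(-5)*(-28) = -18*(1 + 35)*(-5)*(-28) = -648*(-5)*(-28) = -18*(-180)*(-28) = 3240*(-28) = -90720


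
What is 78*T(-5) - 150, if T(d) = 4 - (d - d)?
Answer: 162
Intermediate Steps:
T(d) = 4 (T(d) = 4 - 1*0 = 4 + 0 = 4)
78*T(-5) - 150 = 78*4 - 150 = 312 - 150 = 162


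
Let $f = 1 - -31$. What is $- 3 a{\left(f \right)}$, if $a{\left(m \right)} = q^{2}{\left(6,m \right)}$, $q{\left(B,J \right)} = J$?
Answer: $-3072$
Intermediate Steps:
$f = 32$ ($f = 1 + 31 = 32$)
$a{\left(m \right)} = m^{2}$
$- 3 a{\left(f \right)} = - 3 \cdot 32^{2} = \left(-3\right) 1024 = -3072$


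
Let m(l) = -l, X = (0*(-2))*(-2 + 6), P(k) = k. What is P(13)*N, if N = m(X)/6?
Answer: 0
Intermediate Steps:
X = 0 (X = 0*4 = 0)
N = 0 (N = -1*0/6 = 0*(⅙) = 0)
P(13)*N = 13*0 = 0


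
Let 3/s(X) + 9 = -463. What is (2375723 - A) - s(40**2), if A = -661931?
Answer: 1433772691/472 ≈ 3.0377e+6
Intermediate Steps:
s(X) = -3/472 (s(X) = 3/(-9 - 463) = 3/(-472) = 3*(-1/472) = -3/472)
(2375723 - A) - s(40**2) = (2375723 - 1*(-661931)) - 1*(-3/472) = (2375723 + 661931) + 3/472 = 3037654 + 3/472 = 1433772691/472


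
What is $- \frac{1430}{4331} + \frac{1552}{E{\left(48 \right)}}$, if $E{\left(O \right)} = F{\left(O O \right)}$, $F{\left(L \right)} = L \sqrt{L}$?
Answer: $- \frac{9464053}{29935872} \approx -0.31614$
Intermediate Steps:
$F{\left(L \right)} = L^{\frac{3}{2}}$
$E{\left(O \right)} = \left(O^{2}\right)^{\frac{3}{2}}$ ($E{\left(O \right)} = \left(O O\right)^{\frac{3}{2}} = \left(O^{2}\right)^{\frac{3}{2}}$)
$- \frac{1430}{4331} + \frac{1552}{E{\left(48 \right)}} = - \frac{1430}{4331} + \frac{1552}{\left(48^{2}\right)^{\frac{3}{2}}} = \left(-1430\right) \frac{1}{4331} + \frac{1552}{2304^{\frac{3}{2}}} = - \frac{1430}{4331} + \frac{1552}{110592} = - \frac{1430}{4331} + 1552 \cdot \frac{1}{110592} = - \frac{1430}{4331} + \frac{97}{6912} = - \frac{9464053}{29935872}$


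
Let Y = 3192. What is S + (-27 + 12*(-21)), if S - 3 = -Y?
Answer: -3468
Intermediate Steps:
S = -3189 (S = 3 - 1*3192 = 3 - 3192 = -3189)
S + (-27 + 12*(-21)) = -3189 + (-27 + 12*(-21)) = -3189 + (-27 - 252) = -3189 - 279 = -3468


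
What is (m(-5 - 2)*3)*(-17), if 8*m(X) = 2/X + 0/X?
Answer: 51/28 ≈ 1.8214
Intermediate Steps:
m(X) = 1/(4*X) (m(X) = (2/X + 0/X)/8 = (2/X + 0)/8 = (2/X)/8 = 1/(4*X))
(m(-5 - 2)*3)*(-17) = ((1/(4*(-5 - 2)))*3)*(-17) = (((¼)/(-7))*3)*(-17) = (((¼)*(-⅐))*3)*(-17) = -1/28*3*(-17) = -3/28*(-17) = 51/28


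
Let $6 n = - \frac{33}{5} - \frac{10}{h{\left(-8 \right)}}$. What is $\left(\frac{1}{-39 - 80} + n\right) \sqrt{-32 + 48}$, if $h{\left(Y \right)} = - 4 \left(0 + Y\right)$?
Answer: $- \frac{66287}{14280} \approx -4.6419$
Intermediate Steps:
$h{\left(Y \right)} = - 4 Y$
$n = - \frac{553}{480}$ ($n = \frac{- \frac{33}{5} - \frac{10}{\left(-4\right) \left(-8\right)}}{6} = \frac{\left(-33\right) \frac{1}{5} - \frac{10}{32}}{6} = \frac{- \frac{33}{5} - \frac{5}{16}}{6} = \frac{1}{6} \left(- \frac{553}{80}\right) = - \frac{553}{480} \approx -1.1521$)
$\left(\frac{1}{-39 - 80} + n\right) \sqrt{-32 + 48} = \left(\frac{1}{-39 - 80} - \frac{553}{480}\right) \sqrt{-32 + 48} = \left(\frac{1}{-119} - \frac{553}{480}\right) \sqrt{16} = \left(- \frac{1}{119} - \frac{553}{480}\right) 4 = \left(- \frac{66287}{57120}\right) 4 = - \frac{66287}{14280}$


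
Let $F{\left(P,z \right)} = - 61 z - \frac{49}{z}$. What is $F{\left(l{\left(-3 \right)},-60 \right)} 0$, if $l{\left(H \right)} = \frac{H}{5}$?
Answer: $0$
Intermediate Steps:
$l{\left(H \right)} = \frac{H}{5}$ ($l{\left(H \right)} = H \frac{1}{5} = \frac{H}{5}$)
$F{\left(l{\left(-3 \right)},-60 \right)} 0 = \left(\left(-61\right) \left(-60\right) - \frac{49}{-60}\right) 0 = \left(3660 - - \frac{49}{60}\right) 0 = \left(3660 + \frac{49}{60}\right) 0 = \frac{219649}{60} \cdot 0 = 0$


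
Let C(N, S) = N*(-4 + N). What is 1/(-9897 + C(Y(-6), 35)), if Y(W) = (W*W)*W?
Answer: 1/37623 ≈ 2.6579e-5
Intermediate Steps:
Y(W) = W**3 (Y(W) = W**2*W = W**3)
1/(-9897 + C(Y(-6), 35)) = 1/(-9897 + (-6)**3*(-4 + (-6)**3)) = 1/(-9897 - 216*(-4 - 216)) = 1/(-9897 - 216*(-220)) = 1/(-9897 + 47520) = 1/37623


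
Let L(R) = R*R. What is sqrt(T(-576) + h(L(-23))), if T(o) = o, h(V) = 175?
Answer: I*sqrt(401) ≈ 20.025*I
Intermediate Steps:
L(R) = R**2
sqrt(T(-576) + h(L(-23))) = sqrt(-576 + 175) = sqrt(-401) = I*sqrt(401)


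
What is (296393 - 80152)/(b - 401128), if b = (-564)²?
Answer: -216241/83032 ≈ -2.6043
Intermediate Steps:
b = 318096
(296393 - 80152)/(b - 401128) = (296393 - 80152)/(318096 - 401128) = 216241/(-83032) = 216241*(-1/83032) = -216241/83032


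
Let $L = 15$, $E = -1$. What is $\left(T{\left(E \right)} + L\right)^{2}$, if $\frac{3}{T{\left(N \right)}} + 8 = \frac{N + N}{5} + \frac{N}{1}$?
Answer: $\frac{476100}{2209} \approx 215.53$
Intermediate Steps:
$T{\left(N \right)} = \frac{3}{-8 + \frac{7 N}{5}}$ ($T{\left(N \right)} = \frac{3}{-8 + \left(\frac{N + N}{5} + \frac{N}{1}\right)} = \frac{3}{-8 + \left(2 N \frac{1}{5} + N 1\right)} = \frac{3}{-8 + \left(\frac{2 N}{5} + N\right)} = \frac{3}{-8 + \frac{7 N}{5}}$)
$\left(T{\left(E \right)} + L\right)^{2} = \left(\frac{15}{-40 + 7 \left(-1\right)} + 15\right)^{2} = \left(\frac{15}{-40 - 7} + 15\right)^{2} = \left(\frac{15}{-47} + 15\right)^{2} = \left(15 \left(- \frac{1}{47}\right) + 15\right)^{2} = \left(- \frac{15}{47} + 15\right)^{2} = \left(\frac{690}{47}\right)^{2} = \frac{476100}{2209}$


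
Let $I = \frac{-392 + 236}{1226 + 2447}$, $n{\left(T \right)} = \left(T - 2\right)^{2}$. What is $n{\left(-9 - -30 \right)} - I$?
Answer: $\frac{1326109}{3673} \approx 361.04$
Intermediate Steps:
$n{\left(T \right)} = \left(-2 + T\right)^{2}$
$I = - \frac{156}{3673} \approx -0.042472$
$n{\left(-9 - -30 \right)} - I = \left(-2 - -21\right)^{2} - - \frac{156}{3673} = \left(-2 + \left(-9 + 30\right)\right)^{2} + \frac{156}{3673} = \left(-2 + 21\right)^{2} + \frac{156}{3673} = 19^{2} + \frac{156}{3673} = 361 + \frac{156}{3673} = \frac{1326109}{3673}$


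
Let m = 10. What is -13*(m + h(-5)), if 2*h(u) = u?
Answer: -195/2 ≈ -97.500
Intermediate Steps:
h(u) = u/2
-13*(m + h(-5)) = -13*(10 + (½)*(-5)) = -13*(10 - 5/2) = -13*15/2 = -195/2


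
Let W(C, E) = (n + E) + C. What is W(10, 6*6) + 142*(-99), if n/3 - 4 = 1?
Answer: -13997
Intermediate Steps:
n = 15 (n = 12 + 3*1 = 12 + 3 = 15)
W(C, E) = 15 + C + E (W(C, E) = (15 + E) + C = 15 + C + E)
W(10, 6*6) + 142*(-99) = (15 + 10 + 6*6) + 142*(-99) = (15 + 10 + 36) - 14058 = 61 - 14058 = -13997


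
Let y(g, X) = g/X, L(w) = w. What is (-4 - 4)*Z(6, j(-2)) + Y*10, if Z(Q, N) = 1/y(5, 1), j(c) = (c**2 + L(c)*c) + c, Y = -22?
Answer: -1108/5 ≈ -221.60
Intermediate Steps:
j(c) = c + 2*c**2 (j(c) = (c**2 + c*c) + c = (c**2 + c**2) + c = 2*c**2 + c = c + 2*c**2)
Z(Q, N) = 1/5 (Z(Q, N) = 1/(5/1) = 1/(5*1) = 1/5)
(-4 - 4)*Z(6, j(-2)) + Y*10 = (-4 - 4)*(1/5) - 22*10 = -8*1/5 - 220 = -8/5 - 220 = -1108/5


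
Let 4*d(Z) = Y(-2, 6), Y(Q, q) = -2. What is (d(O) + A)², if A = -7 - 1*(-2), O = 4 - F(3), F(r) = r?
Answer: 121/4 ≈ 30.250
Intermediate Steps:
O = 1 (O = 4 - 1*3 = 4 - 3 = 1)
d(Z) = -½ (d(Z) = (¼)*(-2) = -½)
A = -5 (A = -7 + 2 = -5)
(d(O) + A)² = (-½ - 5)² = (-11/2)² = 121/4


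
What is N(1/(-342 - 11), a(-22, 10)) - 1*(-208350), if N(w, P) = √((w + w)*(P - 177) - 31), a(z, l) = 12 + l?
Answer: 208350 + 7*I*√76601/353 ≈ 2.0835e+5 + 5.4883*I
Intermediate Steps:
N(w, P) = √(-31 + 2*w*(-177 + P)) (N(w, P) = √((2*w)*(-177 + P) - 31) = √(2*w*(-177 + P) - 31) = √(-31 + 2*w*(-177 + P)))
N(1/(-342 - 11), a(-22, 10)) - 1*(-208350) = √(-31 - 354/(-342 - 11) + 2*(12 + 10)/(-342 - 11)) - 1*(-208350) = √(-31 - 354/(-353) + 2*22/(-353)) + 208350 = √(-31 - 354*(-1/353) + 2*22*(-1/353)) + 208350 = √(-31 + 354/353 - 44/353) + 208350 = √(-10633/353) + 208350 = 7*I*√76601/353 + 208350 = 208350 + 7*I*√76601/353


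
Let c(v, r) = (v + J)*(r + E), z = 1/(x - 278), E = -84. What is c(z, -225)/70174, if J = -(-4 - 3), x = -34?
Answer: -224849/7298096 ≈ -0.030809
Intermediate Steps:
J = 7 (J = -1*(-7) = 7)
z = -1/312 (z = 1/(-34 - 278) = 1/(-312) = -1/312 ≈ -0.0032051)
c(v, r) = (-84 + r)*(7 + v) (c(v, r) = (v + 7)*(r - 84) = (7 + v)*(-84 + r) = (-84 + r)*(7 + v))
c(z, -225)/70174 = (-588 - 84*(-1/312) + 7*(-225) - 225*(-1/312))/70174 = (-588 + 7/26 - 1575 + 75/104)*(1/70174) = -224849/104*1/70174 = -224849/7298096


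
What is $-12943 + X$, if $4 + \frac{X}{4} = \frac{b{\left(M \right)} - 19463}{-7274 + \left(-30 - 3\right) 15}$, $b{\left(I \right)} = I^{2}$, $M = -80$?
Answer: $- \frac{100626219}{7769} \approx -12952.0$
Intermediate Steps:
$X = - \frac{72052}{7769}$ ($X = -16 + 4 \frac{\left(-80\right)^{2} - 19463}{-7274 + \left(-30 - 3\right) 15} = -16 + 4 \frac{6400 - 19463}{-7274 - 495} = -16 + 4 \left(- \frac{13063}{-7274 - 495}\right) = -16 + 4 \left(- \frac{13063}{-7769}\right) = -16 + 4 \left(\left(-13063\right) \left(- \frac{1}{7769}\right)\right) = -16 + 4 \cdot \frac{13063}{7769} = -16 + \frac{52252}{7769} = - \frac{72052}{7769} \approx -9.2743$)
$-12943 + X = -12943 - \frac{72052}{7769} = - \frac{100626219}{7769}$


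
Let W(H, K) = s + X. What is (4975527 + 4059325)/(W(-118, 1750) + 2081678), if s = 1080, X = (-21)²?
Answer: 9034852/2083199 ≈ 4.3370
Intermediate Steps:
X = 441
W(H, K) = 1521 (W(H, K) = 1080 + 441 = 1521)
(4975527 + 4059325)/(W(-118, 1750) + 2081678) = (4975527 + 4059325)/(1521 + 2081678) = 9034852/2083199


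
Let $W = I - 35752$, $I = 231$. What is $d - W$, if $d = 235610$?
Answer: $271131$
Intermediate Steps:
$W = -35521$ ($W = 231 - 35752 = -35521$)
$d - W = 235610 - -35521 = 235610 + 35521 = 271131$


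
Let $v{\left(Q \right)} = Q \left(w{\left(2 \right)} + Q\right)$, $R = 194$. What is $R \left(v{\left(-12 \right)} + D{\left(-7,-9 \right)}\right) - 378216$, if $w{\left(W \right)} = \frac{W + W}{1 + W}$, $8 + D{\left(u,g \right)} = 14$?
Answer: $-352220$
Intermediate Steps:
$D{\left(u,g \right)} = 6$ ($D{\left(u,g \right)} = -8 + 14 = 6$)
$w{\left(W \right)} = \frac{2 W}{1 + W}$
$v{\left(Q \right)} = Q \left(\frac{4}{3} + Q\right)$ ($v{\left(Q \right)} = Q \left(2 \cdot 2 \frac{1}{1 + 2} + Q\right) = Q \left(2 \cdot 2 \cdot \frac{1}{3} + Q\right) = Q \left(\frac{4}{3} + Q\right)$)
$R \left(v{\left(-12 \right)} + D{\left(-7,-9 \right)}\right) - 378216 = 194 \left(\frac{1}{3} \left(-12\right) \left(4 + 3 \left(-12\right)\right) + 6\right) - 378216 = 194 \left(\frac{1}{3} \left(-12\right) \left(4 - 36\right) + 6\right) - 378216 = 194 \left(\frac{1}{3} \left(-12\right) \left(-32\right) + 6\right) - 378216 = 194 \left(128 + 6\right) - 378216 = 194 \cdot 134 - 378216 = 25996 - 378216 = -352220$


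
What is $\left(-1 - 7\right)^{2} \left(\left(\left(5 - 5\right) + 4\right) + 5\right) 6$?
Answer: $3456$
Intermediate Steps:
$\left(-1 - 7\right)^{2} \left(\left(\left(5 - 5\right) + 4\right) + 5\right) 6 = \left(-8\right)^{2} \left(\left(0 + 4\right) + 5\right) 6 = 64 \left(4 + 5\right) 6 = 64 \cdot 9 \cdot 6 = 64 \cdot 54 = 3456$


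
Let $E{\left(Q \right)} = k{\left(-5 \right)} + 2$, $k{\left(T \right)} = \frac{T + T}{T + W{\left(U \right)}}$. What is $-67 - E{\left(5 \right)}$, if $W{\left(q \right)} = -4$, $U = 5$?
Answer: $- \frac{631}{9} \approx -70.111$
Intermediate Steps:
$k{\left(T \right)} = \frac{2 T}{-4 + T}$ ($k{\left(T \right)} = \frac{T + T}{T - 4} = \frac{2 T}{-4 + T}$)
$E{\left(Q \right)} = \frac{28}{9}$ ($E{\left(Q \right)} = 2 \left(-5\right) \frac{1}{-4 - 5} + 2 = 2 \left(-5\right) \frac{1}{-9} + 2 = 2 \left(-5\right) \left(- \frac{1}{9}\right) + 2 = \frac{10}{9} + 2 = \frac{28}{9}$)
$-67 - E{\left(5 \right)} = -67 - \frac{28}{9} = - \frac{631}{9}$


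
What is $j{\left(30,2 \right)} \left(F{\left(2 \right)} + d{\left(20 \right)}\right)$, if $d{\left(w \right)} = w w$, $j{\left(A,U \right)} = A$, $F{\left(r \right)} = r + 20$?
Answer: $12660$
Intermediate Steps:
$F{\left(r \right)} = 20 + r$
$d{\left(w \right)} = w^{2}$
$j{\left(30,2 \right)} \left(F{\left(2 \right)} + d{\left(20 \right)}\right) = 30 \left(\left(20 + 2\right) + 20^{2}\right) = 30 \left(22 + 400\right) = 30 \cdot 422 = 12660$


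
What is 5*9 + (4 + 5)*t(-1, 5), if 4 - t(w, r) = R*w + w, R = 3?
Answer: 117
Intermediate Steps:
t(w, r) = 4 - 4*w (t(w, r) = 4 - (3*w + w) = 4 - 4*w)
5*9 + (4 + 5)*t(-1, 5) = 5*9 + (4 + 5)*(4 - 4*(-1)) = 45 + 9*(4 + 4) = 45 + 9*8 = 45 + 72 = 117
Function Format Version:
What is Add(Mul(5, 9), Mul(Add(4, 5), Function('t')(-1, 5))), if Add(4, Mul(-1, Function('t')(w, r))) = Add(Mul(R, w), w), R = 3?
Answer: 117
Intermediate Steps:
Function('t')(w, r) = Add(4, Mul(-4, w)) (Function('t')(w, r) = Add(4, Mul(-1, Add(Mul(3, w), w))) = Add(4, Mul(-1, Mul(4, w))) = Add(4, Mul(-4, w)))
Add(Mul(5, 9), Mul(Add(4, 5), Function('t')(-1, 5))) = Add(Mul(5, 9), Mul(Add(4, 5), Add(4, Mul(-4, -1)))) = Add(45, Mul(9, Add(4, 4))) = Add(45, Mul(9, 8)) = Add(45, 72) = 117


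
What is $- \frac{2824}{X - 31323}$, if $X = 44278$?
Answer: $- \frac{2824}{12955} \approx -0.21799$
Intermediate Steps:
$- \frac{2824}{X - 31323} = - \frac{2824}{44278 - 31323} = - \frac{2824}{12955}$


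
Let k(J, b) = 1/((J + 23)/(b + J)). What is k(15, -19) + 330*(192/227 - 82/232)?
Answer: 40618943/250154 ≈ 162.38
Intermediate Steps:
k(J, b) = (J + b)/(23 + J) (k(J, b) = 1/((23 + J)/(J + b)) = (J + b)/(23 + J))
k(15, -19) + 330*(192/227 - 82/232) = (15 - 19)/(23 + 15) + 330*(192/227 - 82/232) = -4/38 + 330*(192*(1/227) - 82*1/232) = (1/38)*(-4) + 330*(192/227 - 41/116) = -2/19 + 330*(12965/26332) = -2/19 + 2139225/13166 = 40618943/250154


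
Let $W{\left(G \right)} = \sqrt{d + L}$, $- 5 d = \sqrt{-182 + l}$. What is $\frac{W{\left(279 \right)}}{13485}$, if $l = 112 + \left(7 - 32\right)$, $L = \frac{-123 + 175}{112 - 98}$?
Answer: $\frac{\sqrt{4550 - 245 i \sqrt{95}}}{471975} \approx 0.00014747 - 3.6347 \cdot 10^{-5} i$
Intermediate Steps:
$L = \frac{26}{7}$ ($L = \frac{52}{14} = 52 \cdot \frac{1}{14} = \frac{26}{7} \approx 3.7143$)
$l = 87$ ($l = 112 - 25 = 87$)
$d = - \frac{i \sqrt{95}}{5}$ ($d = - \frac{\sqrt{-182 + 87}}{5} = - \frac{\sqrt{-95}}{5} = - \frac{i \sqrt{95}}{5} \approx - 1.9494 i$)
$W{\left(G \right)} = \sqrt{\frac{26}{7} - \frac{i \sqrt{95}}{5}}$ ($W{\left(G \right)} = \sqrt{- \frac{i \sqrt{95}}{5} + \frac{26}{7}} = \sqrt{\frac{26}{7} - \frac{i \sqrt{95}}{5}}$)
$\frac{W{\left(279 \right)}}{13485} = \frac{\frac{1}{35} \sqrt{4550 - 245 i \sqrt{95}}}{13485} = \frac{\sqrt{4550 - 245 i \sqrt{95}}}{35} \cdot \frac{1}{13485} = \frac{\sqrt{4550 - 245 i \sqrt{95}}}{471975}$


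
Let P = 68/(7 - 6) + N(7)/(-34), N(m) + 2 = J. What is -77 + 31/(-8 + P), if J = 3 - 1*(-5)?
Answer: -77782/1017 ≈ -76.482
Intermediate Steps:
J = 8 (J = 3 + 5 = 8)
N(m) = 6 (N(m) = -2 + 8 = 6)
P = 1153/17 (P = 68/(7 - 6) + 6/(-34) = 68/1 + 6*(-1/34) = 68*1 - 3/17 = 68 - 3/17 = 1153/17 ≈ 67.823)
-77 + 31/(-8 + P) = -77 + 31/(-8 + 1153/17) = -77 + 31/(1017/17) = -77 + 31*(17/1017) = -77 + 527/1017 = -77782/1017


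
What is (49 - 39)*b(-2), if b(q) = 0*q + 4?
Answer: 40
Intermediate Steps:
b(q) = 4 (b(q) = 0 + 4 = 4)
(49 - 39)*b(-2) = (49 - 39)*4 = 10*4 = 40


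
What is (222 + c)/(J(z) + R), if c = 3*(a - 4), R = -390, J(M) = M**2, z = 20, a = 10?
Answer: 24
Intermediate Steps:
c = 18 (c = 3*(10 - 4) = 3*6 = 18)
(222 + c)/(J(z) + R) = (222 + 18)/(20**2 - 390) = 240/(400 - 390) = 240/10 = 240*(1/10) = 24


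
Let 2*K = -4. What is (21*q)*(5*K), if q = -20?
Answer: 4200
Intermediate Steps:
K = -2 (K = (1/2)*(-4) = -2)
(21*q)*(5*K) = (21*(-20))*(5*(-2)) = -420*(-10) = 4200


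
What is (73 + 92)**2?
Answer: 27225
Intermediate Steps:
(73 + 92)**2 = 165**2 = 27225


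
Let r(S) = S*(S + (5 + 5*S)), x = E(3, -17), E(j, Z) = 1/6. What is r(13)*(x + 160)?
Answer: 1036919/6 ≈ 1.7282e+5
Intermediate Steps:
E(j, Z) = ⅙
x = ⅙ ≈ 0.16667
r(S) = S*(5 + 6*S)
r(13)*(x + 160) = (13*(5 + 6*13))*(⅙ + 160) = (13*(5 + 78))*(961/6) = (13*83)*(961/6) = 1079*(961/6) = 1036919/6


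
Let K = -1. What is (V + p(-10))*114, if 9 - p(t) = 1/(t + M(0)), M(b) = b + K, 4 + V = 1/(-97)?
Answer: 617994/1067 ≈ 579.19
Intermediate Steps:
V = -389/97 (V = -4 + 1/(-97) = -4 - 1/97 = -389/97 ≈ -4.0103)
M(b) = -1 + b (M(b) = b - 1 = -1 + b)
p(t) = 9 - 1/(-1 + t) (p(t) = 9 - 1/(t + (-1 + 0)) = 9 - 1/(t - 1) = 9 - 1/(-1 + t))
(V + p(-10))*114 = (-389/97 + (-10 + 9*(-10))/(-1 - 10))*114 = (-389/97 + (-10 - 90)/(-11))*114 = (-389/97 - 1/11*(-100))*114 = (-389/97 + 100/11)*114 = (5421/1067)*114 = 617994/1067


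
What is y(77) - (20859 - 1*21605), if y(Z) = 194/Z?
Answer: 57636/77 ≈ 748.52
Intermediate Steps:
y(77) - (20859 - 1*21605) = 194/77 - (20859 - 1*21605) = 194*(1/77) - (20859 - 21605) = 194/77 - 1*(-746) = 194/77 + 746 = 57636/77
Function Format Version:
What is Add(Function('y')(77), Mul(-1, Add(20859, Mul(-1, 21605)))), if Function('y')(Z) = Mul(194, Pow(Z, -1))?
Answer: Rational(57636, 77) ≈ 748.52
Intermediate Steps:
Add(Function('y')(77), Mul(-1, Add(20859, Mul(-1, 21605)))) = Add(Mul(194, Pow(77, -1)), Mul(-1, Add(20859, Mul(-1, 21605)))) = Add(Mul(194, Rational(1, 77)), Mul(-1, Add(20859, -21605))) = Add(Rational(194, 77), Mul(-1, -746)) = Add(Rational(194, 77), 746) = Rational(57636, 77)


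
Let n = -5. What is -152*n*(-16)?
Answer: -12160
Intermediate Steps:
-152*n*(-16) = -(-760)*(-16) = -152*80 = -12160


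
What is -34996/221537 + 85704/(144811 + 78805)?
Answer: 1395117689/6192402224 ≈ 0.22530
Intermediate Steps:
-34996/221537 + 85704/(144811 + 78805) = -34996*1/221537 + 85704/223616 = -34996/221537 + 85704*(1/223616) = -34996/221537 + 10713/27952 = 1395117689/6192402224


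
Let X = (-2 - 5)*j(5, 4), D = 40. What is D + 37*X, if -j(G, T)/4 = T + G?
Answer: 9364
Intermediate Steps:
j(G, T) = -4*G - 4*T (j(G, T) = -4*(T + G) = -4*(G + T) = -4*G - 4*T)
X = 252 (X = (-2 - 5)*(-4*5 - 4*4) = -7*(-20 - 16) = -7*(-36) = 252)
D + 37*X = 40 + 37*252 = 40 + 9324 = 9364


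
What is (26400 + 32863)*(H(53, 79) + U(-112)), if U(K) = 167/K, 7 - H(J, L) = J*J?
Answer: -18608048633/112 ≈ -1.6614e+8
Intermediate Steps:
H(J, L) = 7 - J² (H(J, L) = 7 - J*J = 7 - J²)
(26400 + 32863)*(H(53, 79) + U(-112)) = (26400 + 32863)*((7 - 1*53²) + 167/(-112)) = 59263*((7 - 1*2809) + 167*(-1/112)) = 59263*((7 - 2809) - 167/112) = 59263*(-2802 - 167/112) = 59263*(-313991/112) = -18608048633/112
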